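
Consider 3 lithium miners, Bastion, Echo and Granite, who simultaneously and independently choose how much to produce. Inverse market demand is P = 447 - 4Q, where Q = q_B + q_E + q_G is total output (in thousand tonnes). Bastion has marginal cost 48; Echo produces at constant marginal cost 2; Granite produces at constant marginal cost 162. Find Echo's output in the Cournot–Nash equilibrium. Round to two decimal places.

40.69

Bastion's profit: π_B = (447 - 4Q)q_B - (48q_B). Setting ∂π_B/∂q_B = 0: 399 - 8q_B - 4(q_E + q_G) = 0.
Echo's profit: π_E = (447 - 4Q)q_E - (2q_E). Setting ∂π_E/∂q_E = 0: 445 - 8q_E - 4(q_B + q_G) = 0.
Granite's profit: π_G = (447 - 4Q)q_G - (162q_G). Setting ∂π_G/∂q_G = 0: 285 - 8q_G - 4(q_B + q_E) = 0.
Adding the 3 conditions: 1129 − 8Q − 8Q = 0, i.e. Q = 1129/16.
Back-substituting: q_B = (399 − 1129/4)/4 = 467/16, q_E = (445 − 1129/4)/4 = 651/16, q_G = (285 − 1129/4)/4 = 11/16.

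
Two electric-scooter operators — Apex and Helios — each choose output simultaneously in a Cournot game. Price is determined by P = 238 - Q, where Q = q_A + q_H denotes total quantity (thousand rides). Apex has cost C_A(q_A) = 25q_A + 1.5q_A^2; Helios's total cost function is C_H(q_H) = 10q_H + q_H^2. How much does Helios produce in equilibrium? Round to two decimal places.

Apex's profit: π_A = (238 - Q)q_A - (25q_A + (3/2)q_A²). Setting ∂π_A/∂q_A = 0: 213 - 5q_A - (q_H) = 0.
Helios's first-order condition: 228 - 4q_H - (q_A) = 0.
So q_A = (213 - q_H)/5 and q_H = (228 - q_A)/4.
Substituting one into the other gives q_A = 624/19 and q_H = 927/19.

48.79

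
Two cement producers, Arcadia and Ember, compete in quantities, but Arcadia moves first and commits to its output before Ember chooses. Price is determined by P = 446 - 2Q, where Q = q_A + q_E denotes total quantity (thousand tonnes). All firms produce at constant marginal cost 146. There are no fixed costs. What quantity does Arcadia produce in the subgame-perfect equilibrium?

The follower Ember best-responds to any q_A: π_E = (446 - 2Q)q_E - 146q_E.
Setting the follower's marginal profit to zero, 300 - 2q_A - 4q_E = 0, i.e. q_E = (300 - 2q_A)/4.
The leader anticipates this reaction. Substituting into P = 446 - 2Q gives P = 296 - q_A, so π_A = (296 - q_A)q_A - 146q_A.
Maximising: ∂π_A/∂q_A = 150 - 2q_A = 0, giving q_A = 75.
Then q_E = (300 - 2·75)/4 = 75/2.

75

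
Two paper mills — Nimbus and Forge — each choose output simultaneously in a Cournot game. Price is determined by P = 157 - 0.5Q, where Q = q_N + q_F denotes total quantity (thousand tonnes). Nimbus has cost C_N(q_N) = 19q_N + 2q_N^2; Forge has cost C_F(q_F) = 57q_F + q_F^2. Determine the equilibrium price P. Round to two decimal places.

Nimbus's profit: π_N = (157 - 0.5Q)q_N - (19q_N + 2q_N²). Setting ∂π_N/∂q_N = 0: 138 - 5q_N - (1/2)(q_F) = 0.
Forge's first-order condition: 100 - 3q_F - (1/2)(q_N) = 0.
So q_N = (138 - (1/2)q_F)/5 and q_F = (100 - (1/2)q_N)/3.
Substituting one into the other gives q_N = 1456/59 and q_F = 1724/59.
Total output Q = 53.8983, so price P = 157 - (1/2)·53.8983 = 130.0508.

130.05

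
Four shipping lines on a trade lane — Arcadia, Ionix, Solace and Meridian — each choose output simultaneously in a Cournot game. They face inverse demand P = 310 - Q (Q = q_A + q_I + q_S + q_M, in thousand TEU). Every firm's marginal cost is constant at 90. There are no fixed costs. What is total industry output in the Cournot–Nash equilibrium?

176

A representative firm's profit is π_i = q_i(310 - Q) - 90q_i.
First-order condition (treating rivals' output as given): 220 - 2q_i - Σ_{j≠i} q_j = 0.
With identical firms every q_j equals q_i, so Σ_{j≠i} q_j = 3q_i and 220 = 5q_i, giving q_i = 44.
Total output Q = 44 + 44 + 44 + 44 = 176.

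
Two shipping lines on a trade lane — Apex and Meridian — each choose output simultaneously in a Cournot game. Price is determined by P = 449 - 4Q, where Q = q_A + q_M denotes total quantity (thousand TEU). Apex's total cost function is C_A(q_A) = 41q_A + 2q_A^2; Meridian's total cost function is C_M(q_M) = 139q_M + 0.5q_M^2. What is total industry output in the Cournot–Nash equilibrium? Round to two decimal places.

Apex's profit: π_A = (449 - 4Q)q_A - (41q_A + 2q_A²). Setting ∂π_A/∂q_A = 0: 408 - 12q_A - 4(q_M) = 0.
Meridian's first-order condition: 310 - 9q_M - 4(q_A) = 0.
Best responses: q_A = (408 - 4q_M)/12, q_M = (310 - 4q_A)/9.
Solving the pair: q_A = 608/23, q_M = 522/23.
Total output Q = 608/23 + 522/23 = 1130/23.

49.13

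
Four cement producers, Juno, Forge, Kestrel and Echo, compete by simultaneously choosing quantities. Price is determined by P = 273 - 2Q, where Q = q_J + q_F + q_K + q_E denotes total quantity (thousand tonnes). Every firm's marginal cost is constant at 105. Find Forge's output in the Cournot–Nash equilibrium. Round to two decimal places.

16.80

Each firm earns π_i = (273 - 2Q)q_i - 105q_i.
First-order condition (treating rivals' output as given): 168 - 4q_i - 2·Σ_{j≠i} q_j = 0.
By symmetry each firm produces the same amount; substituting Σ_{j≠i} q_j = 3q_i yields q_i = 168/10 = 84/5.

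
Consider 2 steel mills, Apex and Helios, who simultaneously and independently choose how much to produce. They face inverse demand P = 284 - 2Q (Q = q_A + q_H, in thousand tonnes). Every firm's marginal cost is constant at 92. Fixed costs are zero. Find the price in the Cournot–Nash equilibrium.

Each firm earns π_i = (284 - 2Q)q_i - 92q_i.
First-order condition (treating rivals' output as given): 192 - 4q_i - 2q_j = 0.
With identical firms every q_j equals q_i, so q_j = q_i and 192 = 6q_i, giving q_i = 32.
Total output Q = 64, so price P = 284 - 2·64 = 156.

156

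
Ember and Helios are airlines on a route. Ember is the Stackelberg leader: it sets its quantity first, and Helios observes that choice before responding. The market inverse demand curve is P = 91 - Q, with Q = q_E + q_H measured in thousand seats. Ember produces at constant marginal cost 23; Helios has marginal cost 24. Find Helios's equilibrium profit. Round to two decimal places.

Solve by backward induction. Given q_E, the follower Helios maximises π_H = (91 - q_E - q_H)q_H - 24q_H.
Setting the follower's marginal profit to zero, 67 - q_E - 2q_H = 0, i.e. q_H = (67 - q_E)/2.
Ember substitutes q_H(q_E) into its own profit: π_E = q_E(91 - q_E - (67 - q_E)/2) - 23q_E = (115/2 - (1/2)q_E)q_E - 23q_E.
Maximising: ∂π_E/∂q_E = 69/2 - q_E = 0, giving q_E = 69/2.
Then q_H = (67 - 69/2)/2 = 65/4.
Price P = 91 - 203/4 = 161/4.
Helios's profit: (161/4 - 24)·(65/4) = 264.0625.

264.06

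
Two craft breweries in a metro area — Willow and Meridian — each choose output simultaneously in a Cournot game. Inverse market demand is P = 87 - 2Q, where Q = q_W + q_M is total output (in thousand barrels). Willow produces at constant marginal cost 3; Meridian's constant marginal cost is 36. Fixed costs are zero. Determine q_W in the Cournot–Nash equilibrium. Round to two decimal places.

Willow's profit: π_W = (87 - 2Q)q_W - (3q_W). Setting ∂π_W/∂q_W = 0: 84 - 4q_W - 2(q_M) = 0.
Meridian's first-order condition: 51 - 4q_M - 2(q_W) = 0.
Rearranging gives the reaction functions q_W = (84 - 2q_M)/4 and q_M = (51 - 2q_W)/4.
Substituting one into the other gives q_W = 39/2 and q_M = 3.

19.50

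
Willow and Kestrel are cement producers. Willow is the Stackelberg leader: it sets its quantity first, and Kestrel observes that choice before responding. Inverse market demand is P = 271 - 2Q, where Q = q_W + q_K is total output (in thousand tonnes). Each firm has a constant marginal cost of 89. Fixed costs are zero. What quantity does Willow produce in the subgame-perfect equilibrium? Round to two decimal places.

Solve by backward induction. Given q_W, the follower Kestrel maximises π_K = (271 - 2q_W - 2q_K)q_K - 89q_K.
Follower FOC: 182 - 2q_W - 4q_K = 0, so q_K(q_W) = (182 - 2q_W)/4.
The leader anticipates this reaction. Substituting into P = 271 - 2Q gives P = 180 - q_W, so π_W = (180 - q_W)q_W - 89q_W.
Leader FOC: 91 - 2q_W = 0, so q_W = 91/2.
Then q_K = (182 - 2·(91/2))/4 = 91/4.

45.50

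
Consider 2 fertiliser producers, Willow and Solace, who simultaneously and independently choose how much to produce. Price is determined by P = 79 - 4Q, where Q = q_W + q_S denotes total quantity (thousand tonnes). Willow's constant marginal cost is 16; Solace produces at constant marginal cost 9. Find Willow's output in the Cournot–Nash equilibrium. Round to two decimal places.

4.67

Willow's profit: π_W = (79 - 4Q)q_W - (16q_W). Setting ∂π_W/∂q_W = 0: 63 - 8q_W - 4(q_S) = 0.
Solace's profit: π_S = (79 - 4Q)q_S - (9q_S). Setting ∂π_S/∂q_S = 0: 70 - 8q_S - 4(q_W) = 0.
Rearranging gives the reaction functions q_W = (63 - 4q_S)/8 and q_S = (70 - 4q_W)/8.
Solving the pair: q_W = 14/3, q_S = 77/12.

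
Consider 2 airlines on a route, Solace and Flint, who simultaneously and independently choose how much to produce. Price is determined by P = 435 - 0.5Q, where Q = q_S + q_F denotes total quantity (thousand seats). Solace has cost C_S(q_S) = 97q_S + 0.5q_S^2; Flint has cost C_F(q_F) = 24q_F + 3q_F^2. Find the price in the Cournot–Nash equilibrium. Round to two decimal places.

332.69

Solace's profit: π_S = (435 - 0.5Q)q_S - (97q_S + (1/2)q_S²). Setting ∂π_S/∂q_S = 0: 338 - 2q_S - (1/2)(q_F) = 0.
Flint's profit: π_F = (435 - 0.5Q)q_F - (24q_F + 3q_F²). Setting ∂π_F/∂q_F = 0: 411 - 7q_F - (1/2)(q_S) = 0.
So q_S = (338 - (1/2)q_F)/2 and q_F = (411 - (1/2)q_S)/7.
Solving the pair: q_S = 157.1273, q_F = 47.4909.
Total output Q = 204.6182, so price P = 435 - (1/2)·204.6182 = 332.6909.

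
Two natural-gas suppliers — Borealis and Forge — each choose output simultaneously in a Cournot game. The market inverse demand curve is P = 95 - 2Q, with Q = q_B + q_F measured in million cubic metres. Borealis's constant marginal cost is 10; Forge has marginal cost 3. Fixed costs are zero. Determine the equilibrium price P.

36

Borealis's profit: π_B = (95 - 2Q)q_B - (10q_B). Setting ∂π_B/∂q_B = 0: 85 - 4q_B - 2(q_F) = 0.
Forge's profit: π_F = (95 - 2Q)q_F - (3q_F). Setting ∂π_F/∂q_F = 0: 92 - 4q_F - 2(q_B) = 0.
Rearranging gives the reaction functions q_B = (85 - 2q_F)/4 and q_F = (92 - 2q_B)/4.
Substituting one into the other gives q_B = 13 and q_F = 33/2.
Total output Q = 59/2, so price P = 95 - 2·(59/2) = 36.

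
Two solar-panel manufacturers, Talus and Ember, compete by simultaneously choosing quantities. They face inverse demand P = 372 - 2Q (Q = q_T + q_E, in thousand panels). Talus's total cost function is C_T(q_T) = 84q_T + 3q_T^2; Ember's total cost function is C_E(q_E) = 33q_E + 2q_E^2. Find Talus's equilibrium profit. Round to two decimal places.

Talus's profit: π_T = (372 - 2Q)q_T - (84q_T + 3q_T²). Setting ∂π_T/∂q_T = 0: 288 - 10q_T - 2(q_E) = 0.
Ember's first-order condition: 339 - 8q_E - 2(q_T) = 0.
Rearranging gives the reaction functions q_T = (288 - 2q_E)/10 and q_E = (339 - 2q_T)/8.
Substituting one into the other gives q_T = 813/38 and q_E = 1407/38.
Price P = 372 - 2·(1110/19) = 255.1579.
Talus's profit: 255.1579·(813/38) - 84·(813/38) - 3(813/38)² = 2288.6738.

2288.67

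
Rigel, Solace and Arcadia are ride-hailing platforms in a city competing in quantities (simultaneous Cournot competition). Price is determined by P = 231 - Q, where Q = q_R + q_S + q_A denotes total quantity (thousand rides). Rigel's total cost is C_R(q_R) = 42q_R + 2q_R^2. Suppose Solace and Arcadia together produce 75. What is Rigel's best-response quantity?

19

With rivals' combined output fixed at 75, Rigel's profit is π_R = (231 - 75 - q_R)q_R - (42q_R + 2q_R²) = (156 - q_R)q_R - (42q_R + 2q_R²).
∂π_R/∂q_R = 114 - 6q_R = 0, so q_R = 19.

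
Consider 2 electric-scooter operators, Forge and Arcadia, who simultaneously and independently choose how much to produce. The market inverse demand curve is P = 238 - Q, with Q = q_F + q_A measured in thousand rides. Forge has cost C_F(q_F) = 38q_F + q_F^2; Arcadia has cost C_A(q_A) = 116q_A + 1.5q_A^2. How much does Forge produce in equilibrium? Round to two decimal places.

46.21

Forge's profit: π_F = (238 - Q)q_F - (38q_F + q_F²). Setting ∂π_F/∂q_F = 0: 200 - 4q_F - (q_A) = 0.
Arcadia's profit: π_A = (238 - Q)q_A - (116q_A + (3/2)q_A²). Setting ∂π_A/∂q_A = 0: 122 - 5q_A - (q_F) = 0.
Best responses: q_F = (200 - q_A)/4, q_A = (122 - q_F)/5.
Substituting one into the other gives q_F = 878/19 and q_A = 288/19.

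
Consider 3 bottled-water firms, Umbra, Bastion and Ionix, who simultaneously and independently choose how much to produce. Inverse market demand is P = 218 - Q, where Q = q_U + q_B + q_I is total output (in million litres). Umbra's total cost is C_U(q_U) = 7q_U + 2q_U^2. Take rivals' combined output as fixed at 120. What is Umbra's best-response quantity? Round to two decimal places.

With rivals' combined output fixed at 120, Umbra's profit is π_U = (218 - 120 - q_U)q_U - (7q_U + 2q_U²) = (98 - q_U)q_U - (7q_U + 2q_U²).
∂π_U/∂q_U = 91 - 6q_U = 0, so q_U = 91/6.

15.17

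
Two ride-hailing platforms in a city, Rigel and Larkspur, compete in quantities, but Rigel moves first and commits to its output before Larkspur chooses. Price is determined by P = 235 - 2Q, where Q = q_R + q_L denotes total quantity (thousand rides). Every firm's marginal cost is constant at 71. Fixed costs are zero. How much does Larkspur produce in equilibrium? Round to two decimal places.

20.50

Solve by backward induction. Given q_R, the follower Larkspur maximises π_L = (235 - 2q_R - 2q_L)q_L - 71q_L.
∂π_L/∂q_L = 164 - 2q_R - 4q_L = 0 gives the reaction function q_L = (164 - 2q_R)/4.
Rigel substitutes q_L(q_R) into its own profit: π_R = q_R(235 - 2q_R - (164 - 2q_R)/2) - 71q_R = (153 - q_R)q_R - 71q_R.
Maximising: ∂π_R/∂q_R = 82 - 2q_R = 0, giving q_R = 41.
Then q_L = (164 - 2·41)/4 = 41/2.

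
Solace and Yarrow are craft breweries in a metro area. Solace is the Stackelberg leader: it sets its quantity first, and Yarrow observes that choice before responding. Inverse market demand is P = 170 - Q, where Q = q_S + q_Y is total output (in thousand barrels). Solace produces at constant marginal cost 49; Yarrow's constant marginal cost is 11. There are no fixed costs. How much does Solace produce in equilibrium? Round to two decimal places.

Solve by backward induction. Given q_S, the follower Yarrow maximises π_Y = (170 - q_S - q_Y)q_Y - 11q_Y.
Setting the follower's marginal profit to zero, 159 - q_S - 2q_Y = 0, i.e. q_Y = (159 - q_S)/2.
The leader anticipates this reaction. Substituting into P = 170 - Q gives P = 181/2 - (1/2)q_S, so π_S = (181/2 - (1/2)q_S)q_S - 49q_S.
Maximising: ∂π_S/∂q_S = 83/2 - q_S = 0, giving q_S = 83/2.
Then q_Y = (159 - 83/2)/2 = 235/4.

41.50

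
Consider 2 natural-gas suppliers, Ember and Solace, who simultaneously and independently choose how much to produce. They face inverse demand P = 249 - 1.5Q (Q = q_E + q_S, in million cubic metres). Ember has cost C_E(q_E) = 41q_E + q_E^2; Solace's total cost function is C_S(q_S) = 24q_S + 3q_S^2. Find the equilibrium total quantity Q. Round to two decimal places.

54.91

Ember's profit: π_E = (249 - 1.5Q)q_E - (41q_E + q_E²). Setting ∂π_E/∂q_E = 0: 208 - 5q_E - (3/2)(q_S) = 0.
Solace's first-order condition: 225 - 9q_S - (3/2)(q_E) = 0.
Rearranging gives the reaction functions q_E = (208 - (3/2)q_S)/5 and q_S = (225 - (3/2)q_E)/9.
Substituting one into the other gives q_E = 682/19 and q_S = 1084/57.
Total output Q = 682/19 + 1084/57 = 54.9123.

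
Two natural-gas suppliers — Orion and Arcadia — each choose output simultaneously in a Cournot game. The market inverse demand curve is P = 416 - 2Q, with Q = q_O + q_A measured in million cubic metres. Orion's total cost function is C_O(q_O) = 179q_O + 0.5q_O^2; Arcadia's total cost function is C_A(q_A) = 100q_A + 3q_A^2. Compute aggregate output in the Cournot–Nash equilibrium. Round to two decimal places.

61.83

Orion's profit: π_O = (416 - 2Q)q_O - (179q_O + (1/2)q_O²). Setting ∂π_O/∂q_O = 0: 237 - 5q_O - 2(q_A) = 0.
Arcadia's first-order condition: 316 - 10q_A - 2(q_O) = 0.
Rearranging gives the reaction functions q_O = (237 - 2q_A)/5 and q_A = (316 - 2q_O)/10.
Solving the pair: q_O = 869/23, q_A = 553/23.
Total output Q = 869/23 + 553/23 = 1422/23.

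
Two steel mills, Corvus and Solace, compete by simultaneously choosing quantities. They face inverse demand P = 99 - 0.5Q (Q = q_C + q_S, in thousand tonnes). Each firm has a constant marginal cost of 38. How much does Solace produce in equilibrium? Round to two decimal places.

40.67

A representative firm's profit is π_i = q_i(99 - 0.5Q) - 38q_i.
Setting ∂π_i/∂q_i = 0 with rivals' quantities fixed: 61 - q_i - (1/2)q_j = 0.
By symmetry each firm produces the same amount; substituting q_j = q_i yields q_i = 61/(3/2) = 122/3.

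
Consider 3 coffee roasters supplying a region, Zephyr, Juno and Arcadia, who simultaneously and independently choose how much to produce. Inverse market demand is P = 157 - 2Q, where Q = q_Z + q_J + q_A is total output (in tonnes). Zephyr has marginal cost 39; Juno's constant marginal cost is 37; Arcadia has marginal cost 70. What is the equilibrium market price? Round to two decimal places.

75.75

Zephyr's profit: π_Z = (157 - 2Q)q_Z - (39q_Z). Setting ∂π_Z/∂q_Z = 0: 118 - 4q_Z - 2(q_J + q_A) = 0.
Juno's profit: π_J = (157 - 2Q)q_J - (37q_J). Setting ∂π_J/∂q_J = 0: 120 - 4q_J - 2(q_Z + q_A) = 0.
Arcadia's profit: π_A = (157 - 2Q)q_A - (70q_A). Setting ∂π_A/∂q_A = 0: 87 - 4q_A - 2(q_Z + q_J) = 0.
Adding the 3 conditions: 325 − 4Q − 4Q = 0, i.e. Q = 325/8.
Back-substituting: q_Z = (118 − 325/4)/2 = 147/8, q_J = (120 − 325/4)/2 = 155/8, q_A = (87 − 325/4)/2 = 23/8.
Total output Q = 325/8, so price P = 157 - 2·(325/8) = 303/4.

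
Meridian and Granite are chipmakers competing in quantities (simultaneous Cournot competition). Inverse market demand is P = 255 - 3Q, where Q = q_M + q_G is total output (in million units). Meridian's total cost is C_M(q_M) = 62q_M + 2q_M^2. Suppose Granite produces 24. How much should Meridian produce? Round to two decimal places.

12.10

With the rival's output fixed at 24, Meridian's profit is π_M = (255 - 3·24 - 3q_M)q_M - (62q_M + 2q_M²) = (183 - 3q_M)q_M - (62q_M + 2q_M²).
∂π_M/∂q_M = 121 - 10q_M = 0, so q_M = 121/10.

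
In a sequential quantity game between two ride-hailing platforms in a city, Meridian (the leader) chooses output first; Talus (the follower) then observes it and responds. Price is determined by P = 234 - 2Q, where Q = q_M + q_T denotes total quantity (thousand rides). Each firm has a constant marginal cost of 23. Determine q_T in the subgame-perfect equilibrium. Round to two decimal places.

The follower Talus best-responds to any q_M: π_T = (234 - 2Q)q_T - 23q_T.
Follower FOC: 211 - 2q_M - 4q_T = 0, so q_T(q_M) = (211 - 2q_M)/4.
Meridian substitutes q_T(q_M) into its own profit: π_M = q_M(234 - 2q_M - (211 - 2q_M)/2) - 23q_M = (257/2 - q_M)q_M - 23q_M.
Maximising: ∂π_M/∂q_M = 211/2 - 2q_M = 0, giving q_M = 211/4.
Then q_T = (211 - 2·(211/4))/4 = 211/8.

26.38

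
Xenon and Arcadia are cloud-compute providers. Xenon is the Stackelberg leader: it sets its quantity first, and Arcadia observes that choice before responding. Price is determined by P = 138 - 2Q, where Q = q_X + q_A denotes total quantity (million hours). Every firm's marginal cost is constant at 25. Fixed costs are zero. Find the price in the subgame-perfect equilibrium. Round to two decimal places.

53.25

The follower Arcadia best-responds to any q_X: π_A = (138 - 2Q)q_A - 25q_A.
Setting the follower's marginal profit to zero, 113 - 2q_X - 4q_A = 0, i.e. q_A = (113 - 2q_X)/4.
Xenon substitutes q_A(q_X) into its own profit: π_X = q_X(138 - 2q_X - (113 - 2q_X)/2) - 25q_X = (163/2 - q_X)q_X - 25q_X.
Leader FOC: 113/2 - 2q_X = 0, so q_X = 113/4.
Then q_A = (113 - 2·(113/4))/4 = 113/8.
Total output Q = 339/8, so price P = 138 - 2·(339/8) = 213/4.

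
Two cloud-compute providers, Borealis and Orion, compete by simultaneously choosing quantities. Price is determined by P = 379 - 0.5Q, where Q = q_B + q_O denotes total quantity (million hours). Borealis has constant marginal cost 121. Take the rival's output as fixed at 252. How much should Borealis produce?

132

With the rival's output fixed at 252, Borealis's profit is π_B = (379 - (1/2)·252 - (1/2)q_B)q_B - (121q_B) = (253 - (1/2)q_B)q_B - (121q_B).
∂π_B/∂q_B = 132 - q_B = 0, so q_B = 132.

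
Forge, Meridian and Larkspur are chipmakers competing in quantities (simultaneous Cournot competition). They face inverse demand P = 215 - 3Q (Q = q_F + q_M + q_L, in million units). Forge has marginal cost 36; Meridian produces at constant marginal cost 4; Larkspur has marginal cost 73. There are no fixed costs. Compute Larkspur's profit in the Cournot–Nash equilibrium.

27

Forge's profit: π_F = (215 - 3Q)q_F - (36q_F). Setting ∂π_F/∂q_F = 0: 179 - 6q_F - 3(q_M + q_L) = 0.
Meridian's first-order condition: 211 - 6q_M - 3(q_F + q_L) = 0.
Larkspur's first-order condition: 142 - 6q_L - 3(q_F + q_M) = 0.
Summing all 3 equations gives 532 − 12Q = 0, hence Q = 133/3.
Back-substituting: q_F = (179 − 133)/3 = 46/3, q_M = (211 − 133)/3 = 26, q_L = (142 − 133)/3 = 3.
Price P = 215 - 3·(133/3) = 82.
Larkspur's profit: (82 - 73)·3 = 27.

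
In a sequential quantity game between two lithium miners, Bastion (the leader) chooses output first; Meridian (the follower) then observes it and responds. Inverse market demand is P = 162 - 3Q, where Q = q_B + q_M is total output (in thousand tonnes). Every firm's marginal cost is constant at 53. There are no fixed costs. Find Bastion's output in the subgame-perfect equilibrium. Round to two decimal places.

18.17

The follower Meridian best-responds to any q_B: π_M = (162 - 3Q)q_M - 53q_M.
Follower FOC: 109 - 3q_B - 6q_M = 0, so q_M(q_B) = (109 - 3q_B)/6.
The leader anticipates this reaction. Substituting into P = 162 - 3Q gives P = 215/2 - (3/2)q_B, so π_B = (215/2 - (3/2)q_B)q_B - 53q_B.
Leader FOC: 109/2 - 3q_B = 0, so q_B = 109/6.
Then q_M = (109 - 3·(109/6))/6 = 109/12.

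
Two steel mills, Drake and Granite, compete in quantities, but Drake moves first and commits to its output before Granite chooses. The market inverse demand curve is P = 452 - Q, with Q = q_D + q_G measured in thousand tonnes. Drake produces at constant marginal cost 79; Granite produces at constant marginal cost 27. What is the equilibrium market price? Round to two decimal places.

159.25

The follower Granite best-responds to any q_D: π_G = (452 - Q)q_G - 27q_G.
∂π_G/∂q_G = 425 - q_D - 2q_G = 0 gives the reaction function q_G = (425 - q_D)/2.
The leader anticipates this reaction. Substituting into P = 452 - Q gives P = 479/2 - (1/2)q_D, so π_D = (479/2 - (1/2)q_D)q_D - 79q_D.
Maximising: ∂π_D/∂q_D = 321/2 - q_D = 0, giving q_D = 321/2.
Then q_G = (425 - 321/2)/2 = 529/4.
Total output Q = 1171/4, so price P = 452 - 1171/4 = 637/4.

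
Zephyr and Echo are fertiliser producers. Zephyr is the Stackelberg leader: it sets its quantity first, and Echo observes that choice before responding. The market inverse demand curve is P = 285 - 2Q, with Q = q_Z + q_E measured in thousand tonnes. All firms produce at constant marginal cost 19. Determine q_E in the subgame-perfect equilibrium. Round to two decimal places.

33.25

Solve by backward induction. Given q_Z, the follower Echo maximises π_E = (285 - 2q_Z - 2q_E)q_E - 19q_E.
Follower FOC: 266 - 2q_Z - 4q_E = 0, so q_E(q_Z) = (266 - 2q_Z)/4.
Zephyr substitutes q_E(q_Z) into its own profit: π_Z = q_Z(285 - 2q_Z - (266 - 2q_Z)/2) - 19q_Z = (152 - q_Z)q_Z - 19q_Z.
The leader's first-order condition 133 - 2q_Z = 0 yields q_Z = 133/2.
Then q_E = (266 - 2·(133/2))/4 = 133/4.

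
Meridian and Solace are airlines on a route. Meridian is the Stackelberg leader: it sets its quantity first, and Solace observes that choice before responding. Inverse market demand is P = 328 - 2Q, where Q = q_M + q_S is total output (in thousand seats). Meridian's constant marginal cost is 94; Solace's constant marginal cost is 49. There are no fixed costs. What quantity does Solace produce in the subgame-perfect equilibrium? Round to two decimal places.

Solve by backward induction. Given q_M, the follower Solace maximises π_S = (328 - 2q_M - 2q_S)q_S - 49q_S.
∂π_S/∂q_S = 279 - 2q_M - 4q_S = 0 gives the reaction function q_S = (279 - 2q_M)/4.
Meridian substitutes q_S(q_M) into its own profit: π_M = q_M(328 - 2q_M - (279 - 2q_M)/2) - 94q_M = (377/2 - q_M)q_M - 94q_M.
The leader's first-order condition 189/2 - 2q_M = 0 yields q_M = 189/4.
Then q_S = (279 - 2·(189/4))/4 = 369/8.

46.13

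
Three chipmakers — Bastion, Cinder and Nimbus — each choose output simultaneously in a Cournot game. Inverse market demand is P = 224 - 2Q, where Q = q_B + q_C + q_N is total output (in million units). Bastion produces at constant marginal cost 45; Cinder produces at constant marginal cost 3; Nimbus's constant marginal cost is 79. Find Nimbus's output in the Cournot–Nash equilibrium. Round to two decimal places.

4.38

Bastion's profit: π_B = (224 - 2Q)q_B - (45q_B). Setting ∂π_B/∂q_B = 0: 179 - 4q_B - 2(q_C + q_N) = 0.
Cinder's profit: π_C = (224 - 2Q)q_C - (3q_C). Setting ∂π_C/∂q_C = 0: 221 - 4q_C - 2(q_B + q_N) = 0.
Nimbus's profit: π_N = (224 - 2Q)q_N - (79q_N). Setting ∂π_N/∂q_N = 0: 145 - 4q_N - 2(q_B + q_C) = 0.
Adding the 3 conditions: 545 − 4Q − 4Q = 0, i.e. Q = 545/8.
Back-substituting: q_B = (179 − 545/4)/2 = 171/8, q_C = (221 − 545/4)/2 = 339/8, q_N = (145 − 545/4)/2 = 35/8.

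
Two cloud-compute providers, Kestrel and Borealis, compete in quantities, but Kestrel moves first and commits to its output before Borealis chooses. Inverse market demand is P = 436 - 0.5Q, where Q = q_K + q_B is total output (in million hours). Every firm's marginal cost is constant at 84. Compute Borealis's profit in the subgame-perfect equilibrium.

15488

The follower Borealis best-responds to any q_K: π_B = (436 - 0.5Q)q_B - 84q_B.
Follower FOC: 352 - (1/2)q_K - q_B = 0, so q_B(q_K) = (352 - (1/2)q_K).
Kestrel substitutes q_B(q_K) into its own profit: π_K = q_K(436 - (1/2)q_K - (352 - (1/2)q_K)/2) - 84q_K = (260 - (1/4)q_K)q_K - 84q_K.
Maximising: ∂π_K/∂q_K = 176 - (1/2)q_K = 0, giving q_K = 352.
Then q_B = (352 - (1/2)·352) = 176.
Price P = 436 - (1/2)·528 = 172.
Borealis's profit: (172 - 84)·176 = 15488.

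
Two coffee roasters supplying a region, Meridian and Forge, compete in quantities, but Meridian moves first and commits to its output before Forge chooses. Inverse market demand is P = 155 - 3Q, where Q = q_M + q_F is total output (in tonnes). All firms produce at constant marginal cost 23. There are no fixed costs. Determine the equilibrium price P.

The follower Forge best-responds to any q_M: π_F = (155 - 3Q)q_F - 23q_F.
Follower FOC: 132 - 3q_M - 6q_F = 0, so q_F(q_M) = (132 - 3q_M)/6.
Meridian substitutes q_F(q_M) into its own profit: π_M = q_M(155 - 3q_M - (132 - 3q_M)/2) - 23q_M = (89 - (3/2)q_M)q_M - 23q_M.
Leader FOC: 66 - 3q_M = 0, so q_M = 22.
Then q_F = (132 - 3·22)/6 = 11.
Total output Q = 33, so price P = 155 - 3·33 = 56.

56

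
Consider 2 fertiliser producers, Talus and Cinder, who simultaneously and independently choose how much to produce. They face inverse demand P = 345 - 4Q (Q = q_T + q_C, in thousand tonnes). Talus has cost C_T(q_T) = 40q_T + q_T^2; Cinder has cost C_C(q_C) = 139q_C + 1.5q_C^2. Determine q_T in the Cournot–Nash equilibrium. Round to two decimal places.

Talus's profit: π_T = (345 - 4Q)q_T - (40q_T + q_T²). Setting ∂π_T/∂q_T = 0: 305 - 10q_T - 4(q_C) = 0.
Cinder's profit: π_C = (345 - 4Q)q_C - (139q_C + (3/2)q_C²). Setting ∂π_C/∂q_C = 0: 206 - 11q_C - 4(q_T) = 0.
Best responses: q_T = (305 - 4q_C)/10, q_C = (206 - 4q_T)/11.
Solving the pair: q_T = 26.9255, q_C = 420/47.

26.93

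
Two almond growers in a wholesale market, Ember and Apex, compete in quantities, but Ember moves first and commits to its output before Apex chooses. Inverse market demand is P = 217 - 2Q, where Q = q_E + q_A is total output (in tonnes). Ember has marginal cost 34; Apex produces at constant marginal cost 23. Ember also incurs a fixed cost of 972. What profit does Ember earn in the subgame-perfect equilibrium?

Solve by backward induction. Given q_E, the follower Apex maximises π_A = (217 - 2q_E - 2q_A)q_A - 23q_A.
∂π_A/∂q_A = 194 - 2q_E - 4q_A = 0 gives the reaction function q_A = (194 - 2q_E)/4.
Ember substitutes q_A(q_E) into its own profit: π_E = q_E(217 - 2q_E - (194 - 2q_E)/2) - 34q_E = (120 - q_E)q_E - 34q_E.
Leader FOC: 86 - 2q_E = 0, so q_E = 43.
Then q_A = (194 - 2·43)/4 = 27.
Price P = 217 - 2·70 = 77.
Ember's profit: (77 - 34)·43 - 972 = 877.

877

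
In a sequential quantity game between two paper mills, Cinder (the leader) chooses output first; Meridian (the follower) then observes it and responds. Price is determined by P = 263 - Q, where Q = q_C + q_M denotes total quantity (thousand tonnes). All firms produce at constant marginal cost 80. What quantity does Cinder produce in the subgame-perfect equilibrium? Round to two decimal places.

The follower Meridian best-responds to any q_C: π_M = (263 - Q)q_M - 80q_M.
Setting the follower's marginal profit to zero, 183 - q_C - 2q_M = 0, i.e. q_M = (183 - q_C)/2.
The leader anticipates this reaction. Substituting into P = 263 - Q gives P = 343/2 - (1/2)q_C, so π_C = (343/2 - (1/2)q_C)q_C - 80q_C.
Leader FOC: 183/2 - q_C = 0, so q_C = 183/2.
Then q_M = (183 - 183/2)/2 = 183/4.

91.50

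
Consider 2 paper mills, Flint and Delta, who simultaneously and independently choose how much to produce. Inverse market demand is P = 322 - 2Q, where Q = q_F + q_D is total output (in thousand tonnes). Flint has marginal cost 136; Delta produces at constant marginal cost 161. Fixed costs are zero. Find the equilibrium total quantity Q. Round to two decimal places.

57.83

Flint's profit: π_F = (322 - 2Q)q_F - (136q_F). Setting ∂π_F/∂q_F = 0: 186 - 4q_F - 2(q_D) = 0.
Delta's first-order condition: 161 - 4q_D - 2(q_F) = 0.
Rearranging gives the reaction functions q_F = (186 - 2q_D)/4 and q_D = (161 - 2q_F)/4.
Substituting one into the other gives q_F = 211/6 and q_D = 68/3.
Total output Q = 211/6 + 68/3 = 347/6.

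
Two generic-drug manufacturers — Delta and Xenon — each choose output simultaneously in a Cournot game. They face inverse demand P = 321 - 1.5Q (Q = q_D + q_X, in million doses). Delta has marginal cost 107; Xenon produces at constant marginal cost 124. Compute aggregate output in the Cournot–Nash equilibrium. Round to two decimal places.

Delta's profit: π_D = (321 - 1.5Q)q_D - (107q_D). Setting ∂π_D/∂q_D = 0: 214 - 3q_D - (3/2)(q_X) = 0.
Xenon's profit: π_X = (321 - 1.5Q)q_X - (124q_X). Setting ∂π_X/∂q_X = 0: 197 - 3q_X - (3/2)(q_D) = 0.
Rearranging gives the reaction functions q_D = (214 - (3/2)q_X)/3 and q_X = (197 - (3/2)q_D)/3.
Substituting one into the other gives q_D = 154/3 and q_X = 40.
Total output Q = 154/3 + 40 = 274/3.

91.33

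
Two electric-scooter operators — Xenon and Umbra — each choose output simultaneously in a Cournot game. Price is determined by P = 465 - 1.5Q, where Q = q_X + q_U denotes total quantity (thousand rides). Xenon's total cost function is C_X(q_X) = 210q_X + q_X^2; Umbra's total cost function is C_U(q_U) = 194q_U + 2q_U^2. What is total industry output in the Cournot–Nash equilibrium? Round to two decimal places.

71.79

Xenon's profit: π_X = (465 - 1.5Q)q_X - (210q_X + q_X²). Setting ∂π_X/∂q_X = 0: 255 - 5q_X - (3/2)(q_U) = 0.
Umbra's first-order condition: 271 - 7q_U - (3/2)(q_X) = 0.
So q_X = (255 - (3/2)q_U)/5 and q_U = (271 - (3/2)q_X)/7.
Substituting one into the other gives q_X = 42.0916 and q_U = 29.6947.
Total output Q = 42.0916 + 29.6947 = 71.7863.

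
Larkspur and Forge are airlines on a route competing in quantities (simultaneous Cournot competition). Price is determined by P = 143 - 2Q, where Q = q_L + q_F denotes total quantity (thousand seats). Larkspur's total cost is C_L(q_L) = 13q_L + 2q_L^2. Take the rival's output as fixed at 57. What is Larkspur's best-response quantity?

2

With the rival's output fixed at 57, Larkspur's profit is π_L = (143 - 2·57 - 2q_L)q_L - (13q_L + 2q_L²) = (29 - 2q_L)q_L - (13q_L + 2q_L²).
∂π_L/∂q_L = 16 - 8q_L = 0, so q_L = 2.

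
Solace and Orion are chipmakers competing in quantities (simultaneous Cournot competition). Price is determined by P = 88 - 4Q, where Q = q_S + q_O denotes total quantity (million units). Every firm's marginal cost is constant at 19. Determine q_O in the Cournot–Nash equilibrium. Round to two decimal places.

5.75

A representative firm's profit is π_i = q_i(88 - 4Q) - 19q_i.
First-order condition (treating rivals' output as given): 69 - 8q_i - 4q_j = 0.
By symmetry each firm produces the same amount; substituting q_j = q_i yields q_i = 69/12 = 23/4.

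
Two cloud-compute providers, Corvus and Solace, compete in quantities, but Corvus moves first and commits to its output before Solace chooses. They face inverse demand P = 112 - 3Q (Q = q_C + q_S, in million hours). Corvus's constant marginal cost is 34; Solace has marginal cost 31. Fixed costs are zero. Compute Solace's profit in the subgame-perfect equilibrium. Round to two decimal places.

157.69

Solve by backward induction. Given q_C, the follower Solace maximises π_S = (112 - 3q_C - 3q_S)q_S - 31q_S.
Setting the follower's marginal profit to zero, 81 - 3q_C - 6q_S = 0, i.e. q_S = (81 - 3q_C)/6.
Corvus substitutes q_S(q_C) into its own profit: π_C = q_C(112 - 3q_C - (81 - 3q_C)/2) - 34q_C = (143/2 - (3/2)q_C)q_C - 34q_C.
Leader FOC: 75/2 - 3q_C = 0, so q_C = 25/2.
Then q_S = (81 - 3·(25/2))/6 = 29/4.
Price P = 112 - 3·(79/4) = 211/4.
Solace's profit: (211/4 - 31)·(29/4) = 157.6875.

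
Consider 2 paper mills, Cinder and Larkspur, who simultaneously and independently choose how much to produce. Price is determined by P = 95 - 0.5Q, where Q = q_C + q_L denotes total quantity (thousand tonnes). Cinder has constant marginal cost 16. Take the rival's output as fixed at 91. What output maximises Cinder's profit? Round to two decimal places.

33.50

With the rival's output fixed at 91, Cinder's profit is π_C = (95 - (1/2)·91 - (1/2)q_C)q_C - (16q_C) = (99/2 - (1/2)q_C)q_C - (16q_C).
∂π_C/∂q_C = 67/2 - q_C = 0, so q_C = 67/2.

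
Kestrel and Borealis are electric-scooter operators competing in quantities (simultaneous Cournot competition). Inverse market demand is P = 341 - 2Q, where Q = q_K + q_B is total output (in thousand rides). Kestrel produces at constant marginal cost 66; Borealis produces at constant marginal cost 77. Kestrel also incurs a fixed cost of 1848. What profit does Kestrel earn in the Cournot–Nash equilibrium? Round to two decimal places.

2696.22

Kestrel's profit: π_K = (341 - 2Q)q_K - (66q_K). Setting ∂π_K/∂q_K = 0: 275 - 4q_K - 2(q_B) = 0.
Borealis's profit: π_B = (341 - 2Q)q_B - (77q_B). Setting ∂π_B/∂q_B = 0: 264 - 4q_B - 2(q_K) = 0.
Rearranging gives the reaction functions q_K = (275 - 2q_B)/4 and q_B = (264 - 2q_K)/4.
Substituting one into the other gives q_K = 143/3 and q_B = 253/6.
Price P = 341 - 2·(539/6) = 484/3.
Kestrel's profit: (484/3 - 66)·(143/3) - 1848 = 2696.2222.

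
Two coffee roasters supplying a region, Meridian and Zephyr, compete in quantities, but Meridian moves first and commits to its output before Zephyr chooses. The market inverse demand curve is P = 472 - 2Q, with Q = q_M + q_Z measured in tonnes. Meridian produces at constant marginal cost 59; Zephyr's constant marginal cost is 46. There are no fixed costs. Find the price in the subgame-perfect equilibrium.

159

The follower Zephyr best-responds to any q_M: π_Z = (472 - 2Q)q_Z - 46q_Z.
Setting the follower's marginal profit to zero, 426 - 2q_M - 4q_Z = 0, i.e. q_Z = (426 - 2q_M)/4.
The leader anticipates this reaction. Substituting into P = 472 - 2Q gives P = 259 - q_M, so π_M = (259 - q_M)q_M - 59q_M.
Maximising: ∂π_M/∂q_M = 200 - 2q_M = 0, giving q_M = 100.
Then q_Z = (426 - 2·100)/4 = 113/2.
Total output Q = 313/2, so price P = 472 - 2·(313/2) = 159.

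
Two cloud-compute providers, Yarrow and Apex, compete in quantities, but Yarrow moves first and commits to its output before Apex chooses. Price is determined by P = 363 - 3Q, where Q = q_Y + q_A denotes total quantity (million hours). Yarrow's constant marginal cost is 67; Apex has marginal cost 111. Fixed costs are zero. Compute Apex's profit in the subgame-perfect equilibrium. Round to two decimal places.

The follower Apex best-responds to any q_Y: π_A = (363 - 3Q)q_A - 111q_A.
Setting the follower's marginal profit to zero, 252 - 3q_Y - 6q_A = 0, i.e. q_A = (252 - 3q_Y)/6.
Yarrow substitutes q_A(q_Y) into its own profit: π_Y = q_Y(363 - 3q_Y - (252 - 3q_Y)/2) - 67q_Y = (237 - (3/2)q_Y)q_Y - 67q_Y.
The leader's first-order condition 170 - 3q_Y = 0 yields q_Y = 170/3.
Then q_A = (252 - 3·(170/3))/6 = 41/3.
Price P = 363 - 3·(211/3) = 152.
Apex's profit: (152 - 111)·(41/3) = 1681/3.

560.33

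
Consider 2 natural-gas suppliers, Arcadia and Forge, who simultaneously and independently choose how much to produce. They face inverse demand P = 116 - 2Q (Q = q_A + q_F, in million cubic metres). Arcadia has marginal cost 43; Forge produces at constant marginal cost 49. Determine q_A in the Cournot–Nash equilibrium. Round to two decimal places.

13.17

Arcadia's profit: π_A = (116 - 2Q)q_A - (43q_A). Setting ∂π_A/∂q_A = 0: 73 - 4q_A - 2(q_F) = 0.
Forge's profit: π_F = (116 - 2Q)q_F - (49q_F). Setting ∂π_F/∂q_F = 0: 67 - 4q_F - 2(q_A) = 0.
So q_A = (73 - 2q_F)/4 and q_F = (67 - 2q_A)/4.
Solving the pair: q_A = 79/6, q_F = 61/6.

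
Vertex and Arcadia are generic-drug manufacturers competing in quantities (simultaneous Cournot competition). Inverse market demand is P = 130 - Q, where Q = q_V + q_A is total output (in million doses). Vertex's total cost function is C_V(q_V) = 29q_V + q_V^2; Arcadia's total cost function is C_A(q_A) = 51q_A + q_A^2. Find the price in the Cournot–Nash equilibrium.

94

Vertex's profit: π_V = (130 - Q)q_V - (29q_V + q_V²). Setting ∂π_V/∂q_V = 0: 101 - 4q_V - (q_A) = 0.
Arcadia's profit: π_A = (130 - Q)q_A - (51q_A + q_A²). Setting ∂π_A/∂q_A = 0: 79 - 4q_A - (q_V) = 0.
Best responses: q_V = (101 - q_A)/4, q_A = (79 - q_V)/4.
Substituting one into the other gives q_V = 65/3 and q_A = 43/3.
Total output Q = 36, so price P = 130 - 36 = 94.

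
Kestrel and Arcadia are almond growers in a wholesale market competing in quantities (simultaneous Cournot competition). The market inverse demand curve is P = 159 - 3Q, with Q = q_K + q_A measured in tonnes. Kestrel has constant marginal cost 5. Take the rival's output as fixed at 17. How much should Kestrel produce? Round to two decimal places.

17.17

With the rival's output fixed at 17, Kestrel's profit is π_K = (159 - 3·17 - 3q_K)q_K - (5q_K) = (108 - 3q_K)q_K - (5q_K).
∂π_K/∂q_K = 103 - 6q_K = 0, so q_K = 103/6.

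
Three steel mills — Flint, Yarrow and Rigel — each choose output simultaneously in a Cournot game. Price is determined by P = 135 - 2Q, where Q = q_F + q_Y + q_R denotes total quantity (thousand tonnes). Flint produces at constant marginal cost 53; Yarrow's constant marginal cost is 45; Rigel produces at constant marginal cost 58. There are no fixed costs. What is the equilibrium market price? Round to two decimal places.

72.75

Flint's profit: π_F = (135 - 2Q)q_F - (53q_F). Setting ∂π_F/∂q_F = 0: 82 - 4q_F - 2(q_Y + q_R) = 0.
Yarrow's profit: π_Y = (135 - 2Q)q_Y - (45q_Y). Setting ∂π_Y/∂q_Y = 0: 90 - 4q_Y - 2(q_F + q_R) = 0.
Rigel's profit: π_R = (135 - 2Q)q_R - (58q_R). Setting ∂π_R/∂q_R = 0: 77 - 4q_R - 2(q_F + q_Y) = 0.
Summing all 3 equations gives 249 − 8Q = 0, hence Q = 249/8.
Back-substituting: q_F = (82 − 249/4)/2 = 79/8, q_Y = (90 − 249/4)/2 = 111/8, q_R = (77 − 249/4)/2 = 59/8.
Total output Q = 249/8, so price P = 135 - 2·(249/8) = 291/4.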